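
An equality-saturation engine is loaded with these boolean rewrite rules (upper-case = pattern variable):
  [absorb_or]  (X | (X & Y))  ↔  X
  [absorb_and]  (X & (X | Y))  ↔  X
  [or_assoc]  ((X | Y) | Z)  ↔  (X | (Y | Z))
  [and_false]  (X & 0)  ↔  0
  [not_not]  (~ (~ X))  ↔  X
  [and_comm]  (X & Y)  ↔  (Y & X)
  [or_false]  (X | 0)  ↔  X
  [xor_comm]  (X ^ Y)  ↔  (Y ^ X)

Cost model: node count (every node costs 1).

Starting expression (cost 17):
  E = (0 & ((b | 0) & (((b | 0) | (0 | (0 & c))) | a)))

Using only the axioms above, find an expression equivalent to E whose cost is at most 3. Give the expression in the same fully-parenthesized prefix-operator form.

1. [absorb_or →] (0 | (0 & c))  →  0;  E = (0 & ((b | 0) & (((b | 0) | 0) | a)))
2. [or_false →] ((b | 0) | 0)  →  (b | 0);  E = (0 & ((b | 0) & ((b | 0) | a)))
3. [absorb_and →] ((b | 0) & ((b | 0) | a))  →  (b | 0);  E = (0 & (b | 0))
4. [or_false →] (b | 0)  →  b;  cost 3 ≤ 3, done

(0 & b)   [cost 3]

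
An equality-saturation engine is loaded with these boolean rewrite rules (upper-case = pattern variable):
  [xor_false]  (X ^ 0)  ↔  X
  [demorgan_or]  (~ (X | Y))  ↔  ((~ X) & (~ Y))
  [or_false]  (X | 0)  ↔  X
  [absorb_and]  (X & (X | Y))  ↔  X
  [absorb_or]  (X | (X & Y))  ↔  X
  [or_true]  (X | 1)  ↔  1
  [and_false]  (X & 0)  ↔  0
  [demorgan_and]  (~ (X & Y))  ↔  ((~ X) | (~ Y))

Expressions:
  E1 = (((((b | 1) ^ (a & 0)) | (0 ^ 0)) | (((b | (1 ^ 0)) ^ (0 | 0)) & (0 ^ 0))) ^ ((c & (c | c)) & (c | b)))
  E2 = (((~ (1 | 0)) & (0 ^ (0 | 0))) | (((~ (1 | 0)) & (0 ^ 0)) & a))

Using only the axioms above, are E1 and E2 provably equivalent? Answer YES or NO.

NO

Every axiom is a valid identity, so a rewrite proof would force E1 and E2 to agree under every assignment.
At a=0, b=0, c=0: E1 = 1 but E2 = 0; they differ, so no derivation exists.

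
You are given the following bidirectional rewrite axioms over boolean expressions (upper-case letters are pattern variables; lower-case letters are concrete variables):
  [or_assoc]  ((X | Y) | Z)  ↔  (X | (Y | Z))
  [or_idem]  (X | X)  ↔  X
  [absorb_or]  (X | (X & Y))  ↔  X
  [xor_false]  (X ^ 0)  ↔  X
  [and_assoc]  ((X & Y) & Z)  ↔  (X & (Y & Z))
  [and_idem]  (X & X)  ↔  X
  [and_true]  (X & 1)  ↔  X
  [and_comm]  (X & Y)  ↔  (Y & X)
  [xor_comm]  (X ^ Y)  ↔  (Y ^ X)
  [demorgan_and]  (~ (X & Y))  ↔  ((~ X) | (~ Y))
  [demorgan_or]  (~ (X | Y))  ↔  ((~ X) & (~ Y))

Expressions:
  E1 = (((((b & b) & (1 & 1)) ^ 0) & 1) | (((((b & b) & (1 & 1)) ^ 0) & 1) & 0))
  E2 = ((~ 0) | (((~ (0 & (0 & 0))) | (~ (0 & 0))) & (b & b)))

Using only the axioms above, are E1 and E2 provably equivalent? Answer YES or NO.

All listed rules preserve value, hence provable equivalence implies equal values everywhere; look for a separating assignment.
b=0 gives E1 ↦ 0, E2 ↦ 1; values differ ⇒ not provably equivalent.

NO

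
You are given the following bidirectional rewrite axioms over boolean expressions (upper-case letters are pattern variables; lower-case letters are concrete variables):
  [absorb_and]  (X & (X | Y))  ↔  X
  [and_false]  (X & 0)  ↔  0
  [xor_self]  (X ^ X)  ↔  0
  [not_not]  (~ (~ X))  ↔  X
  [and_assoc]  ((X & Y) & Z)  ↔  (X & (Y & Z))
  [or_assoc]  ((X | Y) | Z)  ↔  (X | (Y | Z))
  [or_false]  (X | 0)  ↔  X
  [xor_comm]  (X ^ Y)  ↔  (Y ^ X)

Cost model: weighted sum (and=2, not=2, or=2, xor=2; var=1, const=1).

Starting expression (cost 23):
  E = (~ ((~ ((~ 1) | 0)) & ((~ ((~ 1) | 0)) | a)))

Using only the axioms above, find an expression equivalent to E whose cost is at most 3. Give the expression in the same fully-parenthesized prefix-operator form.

(~ 1)   [cost 3]

(1) ((~ ((~ 1) | 0)) & ((~ ((~ 1) | 0)) | a))  =[absorb_and →]=  (~ ((~ 1) | 0))    ⊢ (~ (~ ((~ 1) | 0)))
(2) ((~ 1) | 0)  =[or_false →]=  (~ 1)    ⊢ (~ (~ (~ 1)))
(3) (~ (~ 1))  =[not_not →]=  1    ⊢ cost 3, within 3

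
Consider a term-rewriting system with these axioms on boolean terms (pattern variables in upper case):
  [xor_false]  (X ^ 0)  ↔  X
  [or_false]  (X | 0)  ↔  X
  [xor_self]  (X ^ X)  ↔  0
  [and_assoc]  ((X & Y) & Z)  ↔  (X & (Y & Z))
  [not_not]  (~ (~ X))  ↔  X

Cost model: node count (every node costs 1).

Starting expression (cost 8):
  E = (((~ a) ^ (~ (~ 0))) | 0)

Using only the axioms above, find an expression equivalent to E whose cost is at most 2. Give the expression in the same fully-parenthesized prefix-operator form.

(~ a)   [cost 2]

1. [not_not →] (~ (~ 0))  →  0;  E = (((~ a) ^ 0) | 0)
2. [or_false →] (((~ a) ^ 0) | 0)  →  ((~ a) ^ 0)
3. [xor_false →] ((~ a) ^ 0)  →  (~ a);  cost 2 ≤ 2, done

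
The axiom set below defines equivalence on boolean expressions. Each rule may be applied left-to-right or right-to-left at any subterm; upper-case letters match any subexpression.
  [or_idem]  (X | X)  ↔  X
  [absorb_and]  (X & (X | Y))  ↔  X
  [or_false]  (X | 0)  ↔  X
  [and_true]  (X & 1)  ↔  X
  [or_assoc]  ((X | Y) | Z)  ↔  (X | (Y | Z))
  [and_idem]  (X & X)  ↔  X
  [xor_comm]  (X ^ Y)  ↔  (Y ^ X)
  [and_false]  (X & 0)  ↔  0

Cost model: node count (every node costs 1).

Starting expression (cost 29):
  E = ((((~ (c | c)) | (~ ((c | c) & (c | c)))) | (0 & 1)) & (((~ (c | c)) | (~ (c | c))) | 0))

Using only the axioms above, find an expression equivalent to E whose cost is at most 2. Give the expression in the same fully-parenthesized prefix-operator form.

1. [and_idem →] ((c | c) & (c | c))  →  (c | c);  E = ((((~ (c | c)) | (~ (c | c))) | (0 & 1)) & (((~ (c | c)) | (~ (c | c))) | 0))
2. [and_true →] (0 & 1)  →  0;  E = ((((~ (c | c)) | (~ (c | c))) | 0) & (((~ (c | c)) | (~ (c | c))) | 0))
3. [or_false →] (((~ (c | c)) | (~ (c | c))) | 0)  →  ((~ (c | c)) | (~ (c | c)));  E = (((~ (c | c)) | (~ (c | c))) & (((~ (c | c)) | (~ (c | c))) | 0))
4. [absorb_and →] (((~ (c | c)) | (~ (c | c))) & (((~ (c | c)) | (~ (c | c))) | 0))  →  ((~ (c | c)) | (~ (c | c)))
5. [or_idem →] ((~ (c | c)) | (~ (c | c)))  →  (~ (c | c))
6. [or_idem →] (c | c)  →  c;  cost 2 ≤ 2, done

(~ c)   [cost 2]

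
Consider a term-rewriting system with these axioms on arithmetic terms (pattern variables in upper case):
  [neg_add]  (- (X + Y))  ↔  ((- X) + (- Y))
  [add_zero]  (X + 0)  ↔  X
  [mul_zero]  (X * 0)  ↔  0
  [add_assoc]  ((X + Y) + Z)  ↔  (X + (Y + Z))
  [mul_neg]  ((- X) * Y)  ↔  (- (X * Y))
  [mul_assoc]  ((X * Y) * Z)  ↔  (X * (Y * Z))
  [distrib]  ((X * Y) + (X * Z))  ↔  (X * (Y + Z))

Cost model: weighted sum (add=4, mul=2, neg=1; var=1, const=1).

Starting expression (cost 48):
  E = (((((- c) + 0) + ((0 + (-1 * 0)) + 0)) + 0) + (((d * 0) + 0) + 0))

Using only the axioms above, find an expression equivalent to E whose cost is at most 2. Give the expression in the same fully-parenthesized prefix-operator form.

(- c)   [cost 2]

step 1: mul_zero (→) rewrites (-1 * 0) into 0, now (((((- c) + 0) + ((0 + 0) + 0)) + 0) + (((d * 0) + 0) + 0))
step 2: add_zero (→) rewrites ((0 + 0) + 0) into (0 + 0), now (((((- c) + 0) + (0 + 0)) + 0) + (((d * 0) + 0) + 0))
step 3: mul_zero (→) rewrites (d * 0) into 0, now (((((- c) + 0) + (0 + 0)) + 0) + ((0 + 0) + 0))
step 4: add_zero (→) rewrites (0 + 0) into 0, now (((((- c) + 0) + 0) + 0) + ((0 + 0) + 0))
step 5: add_zero (→) rewrites (((- c) + 0) + 0) into ((- c) + 0), now ((((- c) + 0) + 0) + ((0 + 0) + 0))
step 6: add_zero (→) rewrites (((- c) + 0) + 0) into ((- c) + 0), now (((- c) + 0) + ((0 + 0) + 0))
step 7: add_zero (→) rewrites ((0 + 0) + 0) into (0 + 0), now (((- c) + 0) + (0 + 0))
step 8: add_zero (→) rewrites ((- c) + 0) into (- c), now ((- c) + (0 + 0))
step 9: add_zero (→) rewrites (0 + 0) into 0, now ((- c) + 0)
step 10: add_zero (→) rewrites ((- c) + 0) into (- c), reaching cost 2 (bound 2)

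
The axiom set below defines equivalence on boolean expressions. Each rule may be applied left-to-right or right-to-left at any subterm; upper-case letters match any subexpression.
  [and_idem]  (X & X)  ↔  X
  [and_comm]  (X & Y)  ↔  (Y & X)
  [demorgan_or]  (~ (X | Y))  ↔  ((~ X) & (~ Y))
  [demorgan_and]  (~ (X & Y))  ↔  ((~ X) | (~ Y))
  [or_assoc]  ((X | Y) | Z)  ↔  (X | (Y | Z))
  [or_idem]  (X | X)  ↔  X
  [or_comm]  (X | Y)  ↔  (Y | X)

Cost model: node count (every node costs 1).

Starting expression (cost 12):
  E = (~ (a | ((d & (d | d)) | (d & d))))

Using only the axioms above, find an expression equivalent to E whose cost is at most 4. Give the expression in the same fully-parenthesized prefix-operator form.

step 1: or_idem (→) rewrites (d | d) into d, now (~ (a | ((d & d) | (d & d))))
step 2: or_idem (→) rewrites ((d & d) | (d & d)) into (d & d), now (~ (a | (d & d)))
step 3: and_idem (→) rewrites (d & d) into d, reaching cost 4 (bound 4)

(~ (a | d))   [cost 4]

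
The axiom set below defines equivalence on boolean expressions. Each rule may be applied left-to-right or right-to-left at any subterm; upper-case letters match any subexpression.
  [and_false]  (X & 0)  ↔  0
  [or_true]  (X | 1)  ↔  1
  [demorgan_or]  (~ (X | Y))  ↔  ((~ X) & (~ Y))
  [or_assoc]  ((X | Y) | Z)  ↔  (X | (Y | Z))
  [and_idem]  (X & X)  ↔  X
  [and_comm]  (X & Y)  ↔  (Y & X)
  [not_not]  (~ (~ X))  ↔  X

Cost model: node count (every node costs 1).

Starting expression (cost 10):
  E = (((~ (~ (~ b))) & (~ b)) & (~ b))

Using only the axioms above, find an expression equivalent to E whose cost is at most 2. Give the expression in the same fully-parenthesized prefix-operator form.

(~ b)   [cost 2]

1. [not_not →] (~ (~ b))  →  b;  E = (((~ b) & (~ b)) & (~ b))
2. [and_idem →] ((~ b) & (~ b))  →  (~ b);  E = ((~ b) & (~ b))
3. [and_idem →] ((~ b) & (~ b))  →  (~ b);  cost 2 ≤ 2, done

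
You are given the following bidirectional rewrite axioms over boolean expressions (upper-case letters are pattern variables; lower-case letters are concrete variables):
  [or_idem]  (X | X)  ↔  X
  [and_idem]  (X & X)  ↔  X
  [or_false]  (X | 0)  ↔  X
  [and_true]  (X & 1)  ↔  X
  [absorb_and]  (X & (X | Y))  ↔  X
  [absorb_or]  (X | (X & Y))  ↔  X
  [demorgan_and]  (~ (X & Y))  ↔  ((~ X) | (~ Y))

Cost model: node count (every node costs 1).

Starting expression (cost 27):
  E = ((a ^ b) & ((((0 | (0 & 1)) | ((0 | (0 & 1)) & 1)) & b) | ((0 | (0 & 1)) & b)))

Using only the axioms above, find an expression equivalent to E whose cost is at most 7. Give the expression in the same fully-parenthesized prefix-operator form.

((a ^ b) & (0 & b))   [cost 7]

step 1: absorb_or (→) rewrites ((0 | (0 & 1)) | ((0 | (0 & 1)) & 1)) into (0 | (0 & 1)), now ((a ^ b) & (((0 | (0 & 1)) & b) | ((0 | (0 & 1)) & b)))
step 2: or_idem (→) rewrites (((0 | (0 & 1)) & b) | ((0 | (0 & 1)) & b)) into ((0 | (0 & 1)) & b), now ((a ^ b) & ((0 | (0 & 1)) & b))
step 3: absorb_or (→) rewrites (0 | (0 & 1)) into 0, reaching cost 7 (bound 7)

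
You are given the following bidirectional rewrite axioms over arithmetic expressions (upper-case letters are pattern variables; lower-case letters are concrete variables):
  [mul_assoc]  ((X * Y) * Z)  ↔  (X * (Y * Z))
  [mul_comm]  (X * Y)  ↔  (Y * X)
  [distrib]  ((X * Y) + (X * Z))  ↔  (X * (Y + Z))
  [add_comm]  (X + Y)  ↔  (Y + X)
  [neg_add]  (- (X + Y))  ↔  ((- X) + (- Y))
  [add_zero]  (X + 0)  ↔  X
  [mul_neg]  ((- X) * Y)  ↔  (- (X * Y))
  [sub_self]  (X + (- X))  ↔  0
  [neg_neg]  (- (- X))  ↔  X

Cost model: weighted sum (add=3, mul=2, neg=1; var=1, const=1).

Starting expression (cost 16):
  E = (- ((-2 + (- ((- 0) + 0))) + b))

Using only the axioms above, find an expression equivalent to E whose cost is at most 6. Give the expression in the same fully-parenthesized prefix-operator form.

1. [add_zero →] ((- 0) + 0)  →  (- 0);  E = (- ((-2 + (- (- 0))) + b))
2. [neg_neg →] (- (- 0))  →  0;  E = (- ((-2 + 0) + b))
3. [add_zero →] (-2 + 0)  →  -2;  cost 6 ≤ 6, done

(- (-2 + b))   [cost 6]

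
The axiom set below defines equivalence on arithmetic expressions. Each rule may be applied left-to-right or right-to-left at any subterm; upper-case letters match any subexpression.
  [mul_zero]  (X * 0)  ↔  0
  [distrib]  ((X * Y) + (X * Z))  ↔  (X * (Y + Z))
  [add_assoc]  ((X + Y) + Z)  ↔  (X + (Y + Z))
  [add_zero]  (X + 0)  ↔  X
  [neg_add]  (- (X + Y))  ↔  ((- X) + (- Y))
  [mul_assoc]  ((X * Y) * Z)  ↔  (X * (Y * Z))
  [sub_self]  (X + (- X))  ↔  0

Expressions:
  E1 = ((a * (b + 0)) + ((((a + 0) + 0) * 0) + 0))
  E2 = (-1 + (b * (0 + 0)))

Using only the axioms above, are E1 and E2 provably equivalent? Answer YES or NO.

All listed rules preserve value, hence provable equivalence implies equal values everywhere; look for a separating assignment.
a=0, b=0 gives E1 ↦ 0, E2 ↦ -1; values differ ⇒ not provably equivalent.

NO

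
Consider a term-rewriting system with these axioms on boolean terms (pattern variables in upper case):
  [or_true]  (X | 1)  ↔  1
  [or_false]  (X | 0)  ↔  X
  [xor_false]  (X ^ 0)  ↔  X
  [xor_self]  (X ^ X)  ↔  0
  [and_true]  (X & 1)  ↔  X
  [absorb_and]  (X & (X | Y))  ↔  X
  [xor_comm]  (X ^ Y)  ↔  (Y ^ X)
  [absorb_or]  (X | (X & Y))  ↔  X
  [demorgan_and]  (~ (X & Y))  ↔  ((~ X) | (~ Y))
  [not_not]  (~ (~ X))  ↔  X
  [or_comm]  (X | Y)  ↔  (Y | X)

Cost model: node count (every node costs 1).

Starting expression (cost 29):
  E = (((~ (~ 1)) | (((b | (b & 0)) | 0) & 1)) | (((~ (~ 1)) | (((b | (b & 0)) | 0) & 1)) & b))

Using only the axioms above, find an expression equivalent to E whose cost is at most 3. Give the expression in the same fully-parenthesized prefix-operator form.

(1) (((~ (~ 1)) | (((b | (b & 0)) | 0) & 1)) | (((~ (~ 1)) | (((b | (b & 0)) | 0) & 1)) & b))  =[absorb_or →]=  ((~ (~ 1)) | (((b | (b & 0)) | 0) & 1))
(2) ((b | (b & 0)) | 0)  =[or_false →]=  (b | (b & 0))    ⊢ ((~ (~ 1)) | ((b | (b & 0)) & 1))
(3) (~ (~ 1))  =[not_not →]=  1    ⊢ (1 | ((b | (b & 0)) & 1))
(4) ((b | (b & 0)) & 1)  =[and_true →]=  (b | (b & 0))    ⊢ (1 | (b | (b & 0)))
(5) (b | (b & 0))  =[absorb_or →]=  b    ⊢ cost 3, within 3

(1 | b)   [cost 3]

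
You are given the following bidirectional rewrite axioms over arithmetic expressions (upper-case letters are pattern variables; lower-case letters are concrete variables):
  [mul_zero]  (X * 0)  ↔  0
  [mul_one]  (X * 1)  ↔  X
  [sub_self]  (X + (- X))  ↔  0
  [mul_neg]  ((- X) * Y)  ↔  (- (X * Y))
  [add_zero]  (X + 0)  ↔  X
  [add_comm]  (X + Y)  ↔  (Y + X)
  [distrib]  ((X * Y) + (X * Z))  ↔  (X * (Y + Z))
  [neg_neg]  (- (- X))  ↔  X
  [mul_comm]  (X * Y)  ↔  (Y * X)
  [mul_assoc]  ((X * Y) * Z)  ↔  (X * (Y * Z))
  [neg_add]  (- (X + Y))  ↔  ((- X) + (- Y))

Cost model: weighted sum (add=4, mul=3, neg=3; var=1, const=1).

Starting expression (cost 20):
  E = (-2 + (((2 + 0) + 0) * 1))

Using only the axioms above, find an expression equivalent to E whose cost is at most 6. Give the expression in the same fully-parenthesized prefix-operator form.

(-2 + 2)   [cost 6]

(1) (((2 + 0) + 0) * 1)  =[mul_one →]=  ((2 + 0) + 0)    ⊢ (-2 + ((2 + 0) + 0))
(2) (2 + 0)  =[add_zero →]=  2    ⊢ (-2 + (2 + 0))
(3) (2 + 0)  =[add_zero →]=  2    ⊢ cost 6, within 6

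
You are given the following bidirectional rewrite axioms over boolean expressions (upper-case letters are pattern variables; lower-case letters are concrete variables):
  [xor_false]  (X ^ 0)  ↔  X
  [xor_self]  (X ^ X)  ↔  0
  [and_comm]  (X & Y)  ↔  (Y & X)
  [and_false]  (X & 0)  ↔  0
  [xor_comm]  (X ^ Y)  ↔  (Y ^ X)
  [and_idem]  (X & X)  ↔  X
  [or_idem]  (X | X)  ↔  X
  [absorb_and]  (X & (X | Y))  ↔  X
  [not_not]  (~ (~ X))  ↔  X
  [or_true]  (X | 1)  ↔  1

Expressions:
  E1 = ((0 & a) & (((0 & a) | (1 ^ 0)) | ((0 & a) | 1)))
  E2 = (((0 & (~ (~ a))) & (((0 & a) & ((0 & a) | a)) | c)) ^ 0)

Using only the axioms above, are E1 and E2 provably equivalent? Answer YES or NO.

(1) (1 ^ 0)  =[xor_false →]=  1    ⊢ ((0 & a) & (((0 & a) | 1) | ((0 & a) | 1)))
(2) (((0 & a) | 1) | ((0 & a) | 1))  =[or_idem →]=  ((0 & a) | 1)    ⊢ ((0 & a) & ((0 & a) | 1))
(3) ((0 & a) & ((0 & a) | 1))  =[absorb_and →]=  (0 & a)
(4) (0 & a)  =[absorb_and ←]=  ((0 & a) & ((0 & a) | c))
(5) a  =[not_not ←]=  (~ (~ a))    ⊢ ((0 & (~ (~ a))) & ((0 & a) | c))
(6) ((0 & (~ (~ a))) & ((0 & a) | c))  =[xor_false ←]=  (((0 & (~ (~ a))) & ((0 & a) | c)) ^ 0)
(7) (0 & a)  =[absorb_and ←]=  ((0 & a) & ((0 & a) | a))    ⊢ E2

YES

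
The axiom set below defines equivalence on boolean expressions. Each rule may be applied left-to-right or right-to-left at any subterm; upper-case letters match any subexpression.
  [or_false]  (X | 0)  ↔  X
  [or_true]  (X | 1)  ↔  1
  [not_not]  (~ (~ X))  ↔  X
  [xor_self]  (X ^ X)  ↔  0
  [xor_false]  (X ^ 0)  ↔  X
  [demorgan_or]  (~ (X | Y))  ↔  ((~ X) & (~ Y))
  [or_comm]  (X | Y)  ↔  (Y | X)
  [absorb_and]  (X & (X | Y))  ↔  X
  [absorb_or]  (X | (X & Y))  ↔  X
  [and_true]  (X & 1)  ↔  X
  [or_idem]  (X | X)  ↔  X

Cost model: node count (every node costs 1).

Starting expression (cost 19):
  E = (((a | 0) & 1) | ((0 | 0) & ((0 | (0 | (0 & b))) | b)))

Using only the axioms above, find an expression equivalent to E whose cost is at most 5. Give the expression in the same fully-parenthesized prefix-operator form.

(a | (0 | 0))   [cost 5]

1. [absorb_or →] (0 | (0 & b))  →  0;  E = (((a | 0) & 1) | ((0 | 0) & ((0 | 0) | b)))
2. [and_true →] ((a | 0) & 1)  →  (a | 0);  E = ((a | 0) | ((0 | 0) & ((0 | 0) | b)))
3. [or_false →] (a | 0)  →  a;  E = (a | ((0 | 0) & ((0 | 0) | b)))
4. [absorb_and →] ((0 | 0) & ((0 | 0) | b))  →  (0 | 0);  cost 5 ≤ 5, done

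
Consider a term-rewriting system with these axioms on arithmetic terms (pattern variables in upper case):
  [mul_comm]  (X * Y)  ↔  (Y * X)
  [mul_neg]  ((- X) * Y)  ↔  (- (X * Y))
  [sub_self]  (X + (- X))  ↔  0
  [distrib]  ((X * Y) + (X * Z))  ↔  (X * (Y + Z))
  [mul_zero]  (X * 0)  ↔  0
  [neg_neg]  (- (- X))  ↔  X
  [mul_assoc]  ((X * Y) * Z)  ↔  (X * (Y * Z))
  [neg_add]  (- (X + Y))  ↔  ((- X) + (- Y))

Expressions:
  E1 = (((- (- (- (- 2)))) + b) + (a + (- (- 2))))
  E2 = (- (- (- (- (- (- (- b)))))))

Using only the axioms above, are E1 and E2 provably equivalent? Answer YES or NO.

NO

All listed rules preserve value, hence provable equivalence implies equal values everywhere; look for a separating assignment.
a=0, b=0 gives E1 ↦ 4, E2 ↦ 0; values differ ⇒ not provably equivalent.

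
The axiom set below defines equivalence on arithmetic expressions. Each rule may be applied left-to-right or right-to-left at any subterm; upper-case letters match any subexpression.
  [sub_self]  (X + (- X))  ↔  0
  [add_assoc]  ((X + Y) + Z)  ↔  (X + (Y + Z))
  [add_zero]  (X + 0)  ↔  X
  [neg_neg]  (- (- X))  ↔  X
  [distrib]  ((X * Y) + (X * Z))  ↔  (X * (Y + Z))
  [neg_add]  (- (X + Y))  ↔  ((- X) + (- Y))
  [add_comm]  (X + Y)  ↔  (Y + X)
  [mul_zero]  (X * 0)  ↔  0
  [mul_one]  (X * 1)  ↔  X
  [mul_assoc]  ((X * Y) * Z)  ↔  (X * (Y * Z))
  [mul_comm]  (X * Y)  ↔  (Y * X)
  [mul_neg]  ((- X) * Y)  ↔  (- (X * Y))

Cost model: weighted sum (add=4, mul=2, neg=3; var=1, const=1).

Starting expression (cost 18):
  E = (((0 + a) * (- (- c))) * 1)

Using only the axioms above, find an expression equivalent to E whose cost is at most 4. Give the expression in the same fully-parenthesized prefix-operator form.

(a * c)   [cost 4]

step 1: neg_neg (→) rewrites (- (- c)) into c, now (((0 + a) * c) * 1)
step 2: add_comm (→) rewrites (0 + a) into (a + 0), now (((a + 0) * c) * 1)
step 3: mul_one (→) rewrites (((a + 0) * c) * 1) into ((a + 0) * c)
step 4: add_zero (→) rewrites (a + 0) into a, reaching cost 4 (bound 4)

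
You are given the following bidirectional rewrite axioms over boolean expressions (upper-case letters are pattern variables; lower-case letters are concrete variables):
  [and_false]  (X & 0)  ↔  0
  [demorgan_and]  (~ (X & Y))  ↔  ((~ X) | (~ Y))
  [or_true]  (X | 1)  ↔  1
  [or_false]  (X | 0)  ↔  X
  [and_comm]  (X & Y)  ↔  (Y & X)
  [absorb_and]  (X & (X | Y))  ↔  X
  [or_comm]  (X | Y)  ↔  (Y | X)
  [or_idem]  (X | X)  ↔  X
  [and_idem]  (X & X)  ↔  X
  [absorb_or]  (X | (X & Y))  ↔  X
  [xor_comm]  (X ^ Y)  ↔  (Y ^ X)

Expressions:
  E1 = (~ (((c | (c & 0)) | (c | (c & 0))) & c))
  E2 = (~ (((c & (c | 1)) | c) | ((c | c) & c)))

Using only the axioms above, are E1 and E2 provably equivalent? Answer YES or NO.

YES

step 1: or_idem (→) rewrites ((c | (c & 0)) | (c | (c & 0))) into (c | (c & 0)), now (~ ((c | (c & 0)) & c))
step 2: absorb_or (→) rewrites (c | (c & 0)) into c, now (~ (c & c))
step 3: and_idem (→) rewrites (c & c) into c, now (~ c)
step 4: or_idem (←) rewrites c into (c | c), now (~ (c | c))
step 5: absorb_or (←) rewrites (c | c) into ((c | c) | ((c | c) & c)), now (~ ((c | c) | ((c | c) & c)))
step 6: absorb_and (←) rewrites c into (c & (c | 1)), which is E2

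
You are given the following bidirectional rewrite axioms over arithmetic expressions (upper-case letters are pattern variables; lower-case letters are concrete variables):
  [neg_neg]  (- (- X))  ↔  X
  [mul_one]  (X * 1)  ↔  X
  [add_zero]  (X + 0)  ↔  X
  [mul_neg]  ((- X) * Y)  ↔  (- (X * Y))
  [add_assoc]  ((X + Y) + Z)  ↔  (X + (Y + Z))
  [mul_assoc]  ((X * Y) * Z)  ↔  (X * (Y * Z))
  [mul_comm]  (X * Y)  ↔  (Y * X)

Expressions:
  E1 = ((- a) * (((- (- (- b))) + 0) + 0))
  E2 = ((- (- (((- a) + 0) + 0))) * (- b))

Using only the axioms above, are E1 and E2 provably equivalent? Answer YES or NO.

YES

step 1: add_zero (→) rewrites ((- (- (- b))) + 0) into (- (- (- b))), now ((- a) * ((- (- (- b))) + 0))
step 2: add_zero (→) rewrites ((- (- (- b))) + 0) into (- (- (- b))), now ((- a) * (- (- (- b))))
step 3: neg_neg (→) rewrites (- (- (- b))) into (- b), now ((- a) * (- b))
step 4: add_zero (←) rewrites (- a) into ((- a) + 0), now (((- a) + 0) * (- b))
step 5: neg_neg (←) rewrites ((- a) + 0) into (- (- ((- a) + 0))), now ((- (- ((- a) + 0))) * (- b))
step 6: add_zero (←) rewrites ((- a) + 0) into (((- a) + 0) + 0), which is E2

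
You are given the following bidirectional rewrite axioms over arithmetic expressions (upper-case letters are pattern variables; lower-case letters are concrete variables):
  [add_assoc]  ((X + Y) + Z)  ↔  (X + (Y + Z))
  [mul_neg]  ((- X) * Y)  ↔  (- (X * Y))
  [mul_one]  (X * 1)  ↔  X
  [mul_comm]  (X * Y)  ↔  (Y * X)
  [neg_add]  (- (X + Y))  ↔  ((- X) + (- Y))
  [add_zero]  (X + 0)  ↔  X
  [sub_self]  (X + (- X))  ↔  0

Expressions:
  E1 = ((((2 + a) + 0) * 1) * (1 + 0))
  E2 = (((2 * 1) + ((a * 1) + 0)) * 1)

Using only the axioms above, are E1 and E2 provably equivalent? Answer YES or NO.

YES

(1) (((2 + a) + 0) * 1)  =[mul_one →]=  ((2 + a) + 0)    ⊢ (((2 + a) + 0) * (1 + 0))
(2) (1 + 0)  =[add_zero →]=  1    ⊢ (((2 + a) + 0) * 1)
(3) ((2 + a) + 0)  =[add_zero →]=  (2 + a)    ⊢ ((2 + a) * 1)
(4) ((2 + a) * 1)  =[mul_one →]=  (2 + a)
(5) 2  =[mul_one ←]=  (2 * 1)    ⊢ ((2 * 1) + a)
(6) ((2 * 1) + a)  =[mul_one ←]=  (((2 * 1) + a) * 1)
(7) a  =[add_zero ←]=  (a + 0)    ⊢ (((2 * 1) + (a + 0)) * 1)
(8) a  =[mul_one ←]=  (a * 1)    ⊢ E2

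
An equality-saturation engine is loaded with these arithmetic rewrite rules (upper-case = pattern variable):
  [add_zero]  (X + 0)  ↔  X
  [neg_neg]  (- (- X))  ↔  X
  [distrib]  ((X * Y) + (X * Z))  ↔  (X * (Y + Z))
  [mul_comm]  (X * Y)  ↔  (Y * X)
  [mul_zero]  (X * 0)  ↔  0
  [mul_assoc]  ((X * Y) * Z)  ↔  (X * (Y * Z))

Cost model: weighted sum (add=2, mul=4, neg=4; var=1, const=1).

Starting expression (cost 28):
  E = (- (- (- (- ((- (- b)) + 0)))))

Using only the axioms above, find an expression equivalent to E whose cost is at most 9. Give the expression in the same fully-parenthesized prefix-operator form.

1. [neg_neg →] (- (- ((- (- b)) + 0)))  →  ((- (- b)) + 0);  E = (- (- ((- (- b)) + 0)))
2. [add_zero →] ((- (- b)) + 0)  →  (- (- b));  E = (- (- (- (- b))))
3. [neg_neg →] (- (- (- b)))  →  (- b);  cost 9 ≤ 9, done

(- (- b))   [cost 9]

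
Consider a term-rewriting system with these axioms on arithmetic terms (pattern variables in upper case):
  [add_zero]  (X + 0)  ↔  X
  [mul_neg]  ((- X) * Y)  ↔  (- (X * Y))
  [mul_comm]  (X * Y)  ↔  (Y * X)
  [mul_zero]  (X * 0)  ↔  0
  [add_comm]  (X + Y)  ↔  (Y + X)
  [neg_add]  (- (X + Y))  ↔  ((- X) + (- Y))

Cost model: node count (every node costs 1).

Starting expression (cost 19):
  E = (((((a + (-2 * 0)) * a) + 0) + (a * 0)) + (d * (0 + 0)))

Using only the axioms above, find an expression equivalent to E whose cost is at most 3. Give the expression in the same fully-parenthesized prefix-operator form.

(1) (((a + (-2 * 0)) * a) + 0)  =[add_zero →]=  ((a + (-2 * 0)) * a)    ⊢ ((((a + (-2 * 0)) * a) + (a * 0)) + (d * (0 + 0)))
(2) (a * 0)  =[mul_zero →]=  0    ⊢ ((((a + (-2 * 0)) * a) + 0) + (d * (0 + 0)))
(3) (((a + (-2 * 0)) * a) + 0)  =[add_zero →]=  ((a + (-2 * 0)) * a)    ⊢ (((a + (-2 * 0)) * a) + (d * (0 + 0)))
(4) (0 + 0)  =[add_zero →]=  0    ⊢ (((a + (-2 * 0)) * a) + (d * 0))
(5) (d * 0)  =[mul_zero →]=  0    ⊢ (((a + (-2 * 0)) * a) + 0)
(6) (-2 * 0)  =[mul_zero →]=  0    ⊢ (((a + 0) * a) + 0)
(7) (a + 0)  =[add_zero →]=  a    ⊢ ((a * a) + 0)
(8) ((a * a) + 0)  =[add_zero →]=  (a * a)    ⊢ cost 3, within 3

(a * a)   [cost 3]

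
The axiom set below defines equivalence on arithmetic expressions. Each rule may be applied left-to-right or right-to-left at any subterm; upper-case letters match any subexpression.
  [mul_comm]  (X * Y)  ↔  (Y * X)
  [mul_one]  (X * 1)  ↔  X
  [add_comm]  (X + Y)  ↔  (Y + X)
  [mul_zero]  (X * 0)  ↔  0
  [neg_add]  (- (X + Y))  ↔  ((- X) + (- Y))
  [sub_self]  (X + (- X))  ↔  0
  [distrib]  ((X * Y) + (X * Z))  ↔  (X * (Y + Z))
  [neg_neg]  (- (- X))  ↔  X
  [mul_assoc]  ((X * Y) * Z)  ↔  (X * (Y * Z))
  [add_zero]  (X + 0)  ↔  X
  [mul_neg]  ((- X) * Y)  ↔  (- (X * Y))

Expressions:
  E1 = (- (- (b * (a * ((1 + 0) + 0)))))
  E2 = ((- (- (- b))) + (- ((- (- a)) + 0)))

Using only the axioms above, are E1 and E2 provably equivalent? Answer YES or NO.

The axioms are sound identities: if E1 ↔* E2 then E1 and E2 evaluate identically under any assignment.
Under a=0, b=1: E1 evaluates to 0, E2 to -1. Distinct ⇒ no rewrite sequence connects them.

NO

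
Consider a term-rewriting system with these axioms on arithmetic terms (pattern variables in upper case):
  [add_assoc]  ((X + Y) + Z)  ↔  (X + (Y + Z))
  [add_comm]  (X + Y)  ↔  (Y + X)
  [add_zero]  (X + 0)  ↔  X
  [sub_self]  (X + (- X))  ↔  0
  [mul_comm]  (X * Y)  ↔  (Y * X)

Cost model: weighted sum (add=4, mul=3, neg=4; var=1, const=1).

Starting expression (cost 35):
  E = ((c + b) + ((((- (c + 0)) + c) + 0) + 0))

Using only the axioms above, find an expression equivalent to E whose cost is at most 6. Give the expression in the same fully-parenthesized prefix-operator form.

(b + c)   [cost 6]

1. [add_zero →] (c + 0)  →  c;  E = ((c + b) + ((((- c) + c) + 0) + 0))
2. [add_comm →] ((- c) + c)  →  (c + (- c));  E = ((c + b) + (((c + (- c)) + 0) + 0))
3. [sub_self →] (c + (- c))  →  0;  E = ((c + b) + ((0 + 0) + 0))
4. [add_zero →] ((0 + 0) + 0)  →  (0 + 0);  E = ((c + b) + (0 + 0))
5. [add_zero →] (0 + 0)  →  0;  E = ((c + b) + 0)
6. [add_comm →] (c + b)  →  (b + c);  E = ((b + c) + 0)
7. [add_assoc →] ((b + c) + 0)  →  (b + (c + 0))
8. [add_zero →] (c + 0)  →  c;  cost 6 ≤ 6, done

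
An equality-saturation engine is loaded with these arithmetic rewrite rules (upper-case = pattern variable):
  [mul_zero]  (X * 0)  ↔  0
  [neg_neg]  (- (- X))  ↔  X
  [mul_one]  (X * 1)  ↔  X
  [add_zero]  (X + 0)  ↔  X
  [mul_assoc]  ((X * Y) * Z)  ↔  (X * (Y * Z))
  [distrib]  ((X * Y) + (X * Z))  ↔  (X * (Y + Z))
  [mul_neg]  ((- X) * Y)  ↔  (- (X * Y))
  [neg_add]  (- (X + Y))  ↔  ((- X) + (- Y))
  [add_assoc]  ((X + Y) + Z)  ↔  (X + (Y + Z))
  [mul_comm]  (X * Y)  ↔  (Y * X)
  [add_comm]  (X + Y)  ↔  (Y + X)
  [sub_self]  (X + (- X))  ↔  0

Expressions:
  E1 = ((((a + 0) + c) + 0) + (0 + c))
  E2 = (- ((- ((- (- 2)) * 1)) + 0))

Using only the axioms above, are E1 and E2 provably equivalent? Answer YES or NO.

The axioms are sound identities: if E1 ↔* E2 then E1 and E2 evaluate identically under any assignment.
Under a=0, c=0: E1 evaluates to 0, E2 to 2. Distinct ⇒ no rewrite sequence connects them.

NO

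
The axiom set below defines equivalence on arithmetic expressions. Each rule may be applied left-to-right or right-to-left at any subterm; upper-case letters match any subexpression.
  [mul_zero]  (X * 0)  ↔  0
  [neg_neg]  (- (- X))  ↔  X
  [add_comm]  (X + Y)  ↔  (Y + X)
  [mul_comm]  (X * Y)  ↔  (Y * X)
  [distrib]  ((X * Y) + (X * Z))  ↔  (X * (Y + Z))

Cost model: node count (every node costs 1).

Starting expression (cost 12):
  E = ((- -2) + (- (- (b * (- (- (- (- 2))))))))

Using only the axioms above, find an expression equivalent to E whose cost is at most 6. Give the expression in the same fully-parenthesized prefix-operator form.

((- -2) + (b * 2))   [cost 6]

1. [neg_neg →] (- (- 2))  →  2;  E = ((- -2) + (- (- (b * (- (- 2))))))
2. [neg_neg →] (- (- 2))  →  2;  E = ((- -2) + (- (- (b * 2))))
3. [neg_neg →] (- (- (b * 2)))  →  (b * 2);  cost 6 ≤ 6, done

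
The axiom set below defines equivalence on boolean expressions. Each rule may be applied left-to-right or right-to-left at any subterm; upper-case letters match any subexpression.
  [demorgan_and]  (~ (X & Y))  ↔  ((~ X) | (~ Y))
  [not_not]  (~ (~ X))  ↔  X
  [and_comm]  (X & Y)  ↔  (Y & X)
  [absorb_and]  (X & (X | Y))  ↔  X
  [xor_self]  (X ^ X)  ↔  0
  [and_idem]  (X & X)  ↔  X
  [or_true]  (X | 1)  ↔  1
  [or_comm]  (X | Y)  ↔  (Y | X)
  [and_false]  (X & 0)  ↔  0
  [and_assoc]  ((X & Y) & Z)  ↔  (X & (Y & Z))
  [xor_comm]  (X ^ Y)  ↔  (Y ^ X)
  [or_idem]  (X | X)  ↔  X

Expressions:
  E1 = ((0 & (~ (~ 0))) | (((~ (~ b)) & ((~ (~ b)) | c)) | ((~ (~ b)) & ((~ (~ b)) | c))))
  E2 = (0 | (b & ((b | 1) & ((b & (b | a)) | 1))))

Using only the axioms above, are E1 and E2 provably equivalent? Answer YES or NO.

YES

step 1: or_idem (→) rewrites (((~ (~ b)) & ((~ (~ b)) | c)) | ((~ (~ b)) & ((~ (~ b)) | c))) into ((~ (~ b)) & ((~ (~ b)) | c)), now ((0 & (~ (~ 0))) | ((~ (~ b)) & ((~ (~ b)) | c)))
step 2: not_not (→) rewrites (~ (~ 0)) into 0, now ((0 & 0) | ((~ (~ b)) & ((~ (~ b)) | c)))
step 3: and_idem (→) rewrites (0 & 0) into 0, now (0 | ((~ (~ b)) & ((~ (~ b)) | c)))
step 4: absorb_and (→) rewrites ((~ (~ b)) & ((~ (~ b)) | c)) into (~ (~ b)), now (0 | (~ (~ b)))
step 5: not_not (→) rewrites (~ (~ b)) into b, now (0 | b)
step 6: absorb_and (←) rewrites b into (b & (b | 1)), now (0 | (b & (b | 1)))
step 7: and_idem (←) rewrites (b | 1) into ((b | 1) & (b | 1)), now (0 | (b & ((b | 1) & (b | 1))))
step 8: absorb_and (←) rewrites b into (b & (b | a)), which is E2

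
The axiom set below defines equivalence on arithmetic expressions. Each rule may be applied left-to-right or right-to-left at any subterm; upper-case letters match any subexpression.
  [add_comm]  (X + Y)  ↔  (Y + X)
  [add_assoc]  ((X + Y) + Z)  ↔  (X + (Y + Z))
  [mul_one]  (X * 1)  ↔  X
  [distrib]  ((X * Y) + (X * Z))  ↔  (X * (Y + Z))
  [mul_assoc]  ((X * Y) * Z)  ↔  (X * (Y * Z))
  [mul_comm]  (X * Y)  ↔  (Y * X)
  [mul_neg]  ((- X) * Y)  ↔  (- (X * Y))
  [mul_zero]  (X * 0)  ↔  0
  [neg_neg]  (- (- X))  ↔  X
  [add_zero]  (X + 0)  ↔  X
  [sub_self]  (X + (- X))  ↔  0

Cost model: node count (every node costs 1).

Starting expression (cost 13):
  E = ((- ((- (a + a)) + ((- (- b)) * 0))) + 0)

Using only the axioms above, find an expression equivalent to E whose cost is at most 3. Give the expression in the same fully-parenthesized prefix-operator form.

(a + a)   [cost 3]

1. [neg_neg →] (- (- b))  →  b;  E = ((- ((- (a + a)) + (b * 0))) + 0)
2. [add_zero →] ((- ((- (a + a)) + (b * 0))) + 0)  →  (- ((- (a + a)) + (b * 0)))
3. [mul_zero →] (b * 0)  →  0;  E = (- ((- (a + a)) + 0))
4. [add_zero →] ((- (a + a)) + 0)  →  (- (a + a));  E = (- (- (a + a)))
5. [neg_neg →] (- (- (a + a)))  →  (a + a);  cost 3 ≤ 3, done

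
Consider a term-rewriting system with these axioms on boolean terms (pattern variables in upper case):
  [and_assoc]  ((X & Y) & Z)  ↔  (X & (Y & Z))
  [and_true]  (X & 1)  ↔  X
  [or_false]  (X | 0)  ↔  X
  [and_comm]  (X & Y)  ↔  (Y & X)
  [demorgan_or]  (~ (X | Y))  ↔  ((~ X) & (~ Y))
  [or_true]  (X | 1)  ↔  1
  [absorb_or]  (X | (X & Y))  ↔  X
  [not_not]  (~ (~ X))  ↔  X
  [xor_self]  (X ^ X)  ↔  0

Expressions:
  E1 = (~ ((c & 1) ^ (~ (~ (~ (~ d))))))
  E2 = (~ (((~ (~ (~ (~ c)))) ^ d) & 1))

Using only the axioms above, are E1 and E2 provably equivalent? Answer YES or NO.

YES

(1) (~ (~ d))  =[not_not →]=  d    ⊢ (~ ((c & 1) ^ (~ (~ d))))
(2) (~ (~ d))  =[not_not →]=  d    ⊢ (~ ((c & 1) ^ d))
(3) (c & 1)  =[and_true →]=  c    ⊢ (~ (c ^ d))
(4) c  =[not_not ←]=  (~ (~ c))    ⊢ (~ ((~ (~ c)) ^ d))
(5) ((~ (~ c)) ^ d)  =[and_true ←]=  (((~ (~ c)) ^ d) & 1)    ⊢ (~ (((~ (~ c)) ^ d) & 1))
(6) c  =[not_not ←]=  (~ (~ c))    ⊢ E2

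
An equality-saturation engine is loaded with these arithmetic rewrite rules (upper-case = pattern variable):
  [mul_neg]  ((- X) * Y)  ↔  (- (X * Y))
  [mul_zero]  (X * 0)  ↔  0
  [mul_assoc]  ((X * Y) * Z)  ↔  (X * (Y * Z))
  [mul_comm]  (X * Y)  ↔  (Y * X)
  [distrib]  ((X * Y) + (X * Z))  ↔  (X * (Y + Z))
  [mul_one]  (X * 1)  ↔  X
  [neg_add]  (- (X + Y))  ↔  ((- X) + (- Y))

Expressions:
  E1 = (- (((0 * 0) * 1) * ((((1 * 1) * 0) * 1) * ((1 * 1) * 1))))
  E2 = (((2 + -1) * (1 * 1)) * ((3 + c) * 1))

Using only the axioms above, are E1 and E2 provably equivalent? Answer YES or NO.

The axioms are sound identities: if E1 ↔* E2 then E1 and E2 evaluate identically under any assignment.
Under c=0: E1 evaluates to 0, E2 to 3. Distinct ⇒ no rewrite sequence connects them.

NO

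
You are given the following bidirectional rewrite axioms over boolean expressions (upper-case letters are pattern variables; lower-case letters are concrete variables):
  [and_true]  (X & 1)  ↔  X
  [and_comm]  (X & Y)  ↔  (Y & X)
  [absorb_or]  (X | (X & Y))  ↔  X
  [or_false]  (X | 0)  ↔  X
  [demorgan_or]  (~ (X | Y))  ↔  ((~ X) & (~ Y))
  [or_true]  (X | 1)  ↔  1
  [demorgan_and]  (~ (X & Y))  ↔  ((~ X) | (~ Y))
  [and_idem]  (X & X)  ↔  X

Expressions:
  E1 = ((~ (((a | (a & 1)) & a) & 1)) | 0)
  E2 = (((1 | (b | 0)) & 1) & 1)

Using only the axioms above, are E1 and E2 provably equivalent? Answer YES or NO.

NO

Every axiom is a valid identity, so a rewrite proof would force E1 and E2 to agree under every assignment.
At a=1, b=0: E1 = 0 but E2 = 1; they differ, so no derivation exists.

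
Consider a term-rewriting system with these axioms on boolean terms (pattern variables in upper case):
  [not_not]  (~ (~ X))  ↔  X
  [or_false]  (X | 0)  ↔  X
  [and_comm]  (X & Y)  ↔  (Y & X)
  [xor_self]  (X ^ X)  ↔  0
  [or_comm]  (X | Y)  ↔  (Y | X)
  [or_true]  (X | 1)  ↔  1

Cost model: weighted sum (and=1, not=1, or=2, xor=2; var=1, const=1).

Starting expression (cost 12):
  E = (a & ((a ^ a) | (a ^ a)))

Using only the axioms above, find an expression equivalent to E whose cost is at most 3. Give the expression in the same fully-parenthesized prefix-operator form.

(1) (a ^ a)  =[xor_self →]=  0    ⊢ (a & ((a ^ a) | 0))
(2) (a ^ a)  =[xor_self →]=  0    ⊢ (a & (0 | 0))
(3) (0 | 0)  =[or_false →]=  0    ⊢ cost 3, within 3

(a & 0)   [cost 3]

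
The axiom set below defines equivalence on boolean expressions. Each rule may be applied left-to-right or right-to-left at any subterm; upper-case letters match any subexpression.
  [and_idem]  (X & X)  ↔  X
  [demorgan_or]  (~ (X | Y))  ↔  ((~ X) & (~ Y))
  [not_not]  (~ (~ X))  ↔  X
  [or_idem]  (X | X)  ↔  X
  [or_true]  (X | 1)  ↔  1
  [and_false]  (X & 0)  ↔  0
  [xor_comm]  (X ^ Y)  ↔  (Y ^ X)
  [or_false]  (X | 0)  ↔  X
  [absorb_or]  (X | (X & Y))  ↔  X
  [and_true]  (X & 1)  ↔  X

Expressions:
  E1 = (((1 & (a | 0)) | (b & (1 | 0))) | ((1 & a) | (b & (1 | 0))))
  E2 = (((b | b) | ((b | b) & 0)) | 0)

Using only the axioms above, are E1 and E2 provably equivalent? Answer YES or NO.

NO

All listed rules preserve value, hence provable equivalence implies equal values everywhere; look for a separating assignment.
a=1, b=0 gives E1 ↦ 1, E2 ↦ 0; values differ ⇒ not provably equivalent.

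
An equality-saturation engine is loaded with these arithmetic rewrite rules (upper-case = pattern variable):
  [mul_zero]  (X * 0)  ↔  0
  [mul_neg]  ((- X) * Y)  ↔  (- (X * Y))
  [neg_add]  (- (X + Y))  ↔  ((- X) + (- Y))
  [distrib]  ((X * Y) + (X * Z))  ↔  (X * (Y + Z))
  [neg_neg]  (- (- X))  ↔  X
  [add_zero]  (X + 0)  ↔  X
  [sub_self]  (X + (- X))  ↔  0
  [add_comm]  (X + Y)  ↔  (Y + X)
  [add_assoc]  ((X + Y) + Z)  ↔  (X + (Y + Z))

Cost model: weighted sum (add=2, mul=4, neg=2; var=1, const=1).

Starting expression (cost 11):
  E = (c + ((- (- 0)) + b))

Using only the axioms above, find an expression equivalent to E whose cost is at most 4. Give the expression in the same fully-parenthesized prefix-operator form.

1. [neg_neg →] (- (- 0))  →  0;  E = (c + (0 + b))
2. [add_comm →] (0 + b)  →  (b + 0);  E = (c + (b + 0))
3. [add_zero →] (b + 0)  →  b;  cost 4 ≤ 4, done

(c + b)   [cost 4]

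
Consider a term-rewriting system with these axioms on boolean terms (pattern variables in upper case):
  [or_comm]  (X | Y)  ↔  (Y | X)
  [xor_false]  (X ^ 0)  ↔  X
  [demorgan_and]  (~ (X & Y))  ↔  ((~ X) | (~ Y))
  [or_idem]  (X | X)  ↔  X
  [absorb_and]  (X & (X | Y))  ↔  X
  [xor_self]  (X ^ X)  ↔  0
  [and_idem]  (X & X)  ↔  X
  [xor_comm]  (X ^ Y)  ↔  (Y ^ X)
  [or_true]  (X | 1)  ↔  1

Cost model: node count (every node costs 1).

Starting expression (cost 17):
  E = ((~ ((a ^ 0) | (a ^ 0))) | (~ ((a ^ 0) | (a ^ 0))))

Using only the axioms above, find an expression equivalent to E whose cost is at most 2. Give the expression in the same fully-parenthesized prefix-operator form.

1. [or_idem →] ((~ ((a ^ 0) | (a ^ 0))) | (~ ((a ^ 0) | (a ^ 0))))  →  (~ ((a ^ 0) | (a ^ 0)))
2. [or_idem →] ((a ^ 0) | (a ^ 0))  →  (a ^ 0);  E = (~ (a ^ 0))
3. [xor_false →] (a ^ 0)  →  a;  cost 2 ≤ 2, done

(~ a)   [cost 2]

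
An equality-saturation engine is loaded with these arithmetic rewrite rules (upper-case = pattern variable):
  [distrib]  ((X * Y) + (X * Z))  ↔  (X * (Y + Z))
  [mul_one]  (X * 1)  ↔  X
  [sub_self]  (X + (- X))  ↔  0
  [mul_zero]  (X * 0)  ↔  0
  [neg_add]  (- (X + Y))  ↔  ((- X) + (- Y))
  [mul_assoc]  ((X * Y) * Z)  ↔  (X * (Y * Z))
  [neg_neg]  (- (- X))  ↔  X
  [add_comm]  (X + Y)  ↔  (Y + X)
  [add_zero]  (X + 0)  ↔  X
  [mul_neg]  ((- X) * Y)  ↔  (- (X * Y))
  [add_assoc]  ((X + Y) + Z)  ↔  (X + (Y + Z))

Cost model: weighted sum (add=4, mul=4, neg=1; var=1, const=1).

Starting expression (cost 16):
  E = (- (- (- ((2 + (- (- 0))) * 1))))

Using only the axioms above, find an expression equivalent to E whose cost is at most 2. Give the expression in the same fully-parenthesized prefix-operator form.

(1) (- (- (- ((2 + (- (- 0))) * 1))))  =[neg_neg →]=  (- ((2 + (- (- 0))) * 1))
(2) (- (- 0))  =[neg_neg →]=  0    ⊢ (- ((2 + 0) * 1))
(3) (2 + 0)  =[add_zero →]=  2    ⊢ (- (2 * 1))
(4) (2 * 1)  =[mul_one →]=  2    ⊢ cost 2, within 2

(- 2)   [cost 2]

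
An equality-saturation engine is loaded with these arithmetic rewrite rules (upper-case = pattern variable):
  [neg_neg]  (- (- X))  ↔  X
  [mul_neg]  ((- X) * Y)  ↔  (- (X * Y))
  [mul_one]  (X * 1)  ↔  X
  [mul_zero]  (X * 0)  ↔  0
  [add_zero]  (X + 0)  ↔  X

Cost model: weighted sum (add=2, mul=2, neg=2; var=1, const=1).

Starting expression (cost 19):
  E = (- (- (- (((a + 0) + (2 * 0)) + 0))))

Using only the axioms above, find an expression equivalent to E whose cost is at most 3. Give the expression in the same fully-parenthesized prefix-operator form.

step 1: neg_neg (→) rewrites (- (- (- (((a + 0) + (2 * 0)) + 0)))) into (- (((a + 0) + (2 * 0)) + 0))
step 2: mul_zero (→) rewrites (2 * 0) into 0, now (- (((a + 0) + 0) + 0))
step 3: add_zero (→) rewrites (((a + 0) + 0) + 0) into ((a + 0) + 0), now (- ((a + 0) + 0))
step 4: add_zero (→) rewrites ((a + 0) + 0) into (a + 0), now (- (a + 0))
step 5: add_zero (→) rewrites (a + 0) into a, reaching cost 3 (bound 3)

(- a)   [cost 3]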